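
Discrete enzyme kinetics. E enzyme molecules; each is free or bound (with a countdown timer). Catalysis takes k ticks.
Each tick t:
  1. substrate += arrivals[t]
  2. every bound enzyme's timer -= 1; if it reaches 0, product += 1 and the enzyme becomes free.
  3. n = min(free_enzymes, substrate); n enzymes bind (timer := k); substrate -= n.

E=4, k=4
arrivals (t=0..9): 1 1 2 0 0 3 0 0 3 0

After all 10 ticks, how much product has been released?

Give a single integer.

Answer: 6

Derivation:
t=0: arr=1 -> substrate=0 bound=1 product=0
t=1: arr=1 -> substrate=0 bound=2 product=0
t=2: arr=2 -> substrate=0 bound=4 product=0
t=3: arr=0 -> substrate=0 bound=4 product=0
t=4: arr=0 -> substrate=0 bound=3 product=1
t=5: arr=3 -> substrate=1 bound=4 product=2
t=6: arr=0 -> substrate=0 bound=3 product=4
t=7: arr=0 -> substrate=0 bound=3 product=4
t=8: arr=3 -> substrate=2 bound=4 product=4
t=9: arr=0 -> substrate=0 bound=4 product=6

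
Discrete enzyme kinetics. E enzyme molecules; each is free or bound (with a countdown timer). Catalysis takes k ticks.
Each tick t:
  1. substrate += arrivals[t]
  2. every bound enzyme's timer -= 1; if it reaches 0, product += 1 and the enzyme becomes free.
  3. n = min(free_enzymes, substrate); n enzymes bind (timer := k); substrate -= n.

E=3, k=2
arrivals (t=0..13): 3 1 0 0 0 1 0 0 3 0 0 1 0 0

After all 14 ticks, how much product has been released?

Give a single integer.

Answer: 9

Derivation:
t=0: arr=3 -> substrate=0 bound=3 product=0
t=1: arr=1 -> substrate=1 bound=3 product=0
t=2: arr=0 -> substrate=0 bound=1 product=3
t=3: arr=0 -> substrate=0 bound=1 product=3
t=4: arr=0 -> substrate=0 bound=0 product=4
t=5: arr=1 -> substrate=0 bound=1 product=4
t=6: arr=0 -> substrate=0 bound=1 product=4
t=7: arr=0 -> substrate=0 bound=0 product=5
t=8: arr=3 -> substrate=0 bound=3 product=5
t=9: arr=0 -> substrate=0 bound=3 product=5
t=10: arr=0 -> substrate=0 bound=0 product=8
t=11: arr=1 -> substrate=0 bound=1 product=8
t=12: arr=0 -> substrate=0 bound=1 product=8
t=13: arr=0 -> substrate=0 bound=0 product=9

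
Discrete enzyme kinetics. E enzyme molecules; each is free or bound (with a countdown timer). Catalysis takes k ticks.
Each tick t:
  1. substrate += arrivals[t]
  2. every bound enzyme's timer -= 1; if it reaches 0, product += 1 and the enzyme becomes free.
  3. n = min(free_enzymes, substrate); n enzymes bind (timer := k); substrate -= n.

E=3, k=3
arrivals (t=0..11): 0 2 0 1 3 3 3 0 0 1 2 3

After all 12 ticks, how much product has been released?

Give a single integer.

Answer: 8

Derivation:
t=0: arr=0 -> substrate=0 bound=0 product=0
t=1: arr=2 -> substrate=0 bound=2 product=0
t=2: arr=0 -> substrate=0 bound=2 product=0
t=3: arr=1 -> substrate=0 bound=3 product=0
t=4: arr=3 -> substrate=1 bound=3 product=2
t=5: arr=3 -> substrate=4 bound=3 product=2
t=6: arr=3 -> substrate=6 bound=3 product=3
t=7: arr=0 -> substrate=4 bound=3 product=5
t=8: arr=0 -> substrate=4 bound=3 product=5
t=9: arr=1 -> substrate=4 bound=3 product=6
t=10: arr=2 -> substrate=4 bound=3 product=8
t=11: arr=3 -> substrate=7 bound=3 product=8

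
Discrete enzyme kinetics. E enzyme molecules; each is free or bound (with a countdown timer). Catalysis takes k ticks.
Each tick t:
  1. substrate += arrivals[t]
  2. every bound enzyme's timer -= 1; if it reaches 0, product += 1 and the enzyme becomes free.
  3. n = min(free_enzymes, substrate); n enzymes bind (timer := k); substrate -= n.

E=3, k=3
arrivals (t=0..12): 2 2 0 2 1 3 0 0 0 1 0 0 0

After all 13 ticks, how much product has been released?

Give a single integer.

t=0: arr=2 -> substrate=0 bound=2 product=0
t=1: arr=2 -> substrate=1 bound=3 product=0
t=2: arr=0 -> substrate=1 bound=3 product=0
t=3: arr=2 -> substrate=1 bound=3 product=2
t=4: arr=1 -> substrate=1 bound=3 product=3
t=5: arr=3 -> substrate=4 bound=3 product=3
t=6: arr=0 -> substrate=2 bound=3 product=5
t=7: arr=0 -> substrate=1 bound=3 product=6
t=8: arr=0 -> substrate=1 bound=3 product=6
t=9: arr=1 -> substrate=0 bound=3 product=8
t=10: arr=0 -> substrate=0 bound=2 product=9
t=11: arr=0 -> substrate=0 bound=2 product=9
t=12: arr=0 -> substrate=0 bound=0 product=11

Answer: 11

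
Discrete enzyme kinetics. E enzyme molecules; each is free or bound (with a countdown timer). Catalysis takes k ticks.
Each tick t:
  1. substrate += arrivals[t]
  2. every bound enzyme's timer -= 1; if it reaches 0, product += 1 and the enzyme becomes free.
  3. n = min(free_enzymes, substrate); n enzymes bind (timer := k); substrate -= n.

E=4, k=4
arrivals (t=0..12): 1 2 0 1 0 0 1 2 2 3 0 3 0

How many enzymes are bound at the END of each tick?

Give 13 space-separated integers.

Answer: 1 3 3 4 3 1 2 3 4 4 4 4 4

Derivation:
t=0: arr=1 -> substrate=0 bound=1 product=0
t=1: arr=2 -> substrate=0 bound=3 product=0
t=2: arr=0 -> substrate=0 bound=3 product=0
t=3: arr=1 -> substrate=0 bound=4 product=0
t=4: arr=0 -> substrate=0 bound=3 product=1
t=5: arr=0 -> substrate=0 bound=1 product=3
t=6: arr=1 -> substrate=0 bound=2 product=3
t=7: arr=2 -> substrate=0 bound=3 product=4
t=8: arr=2 -> substrate=1 bound=4 product=4
t=9: arr=3 -> substrate=4 bound=4 product=4
t=10: arr=0 -> substrate=3 bound=4 product=5
t=11: arr=3 -> substrate=4 bound=4 product=7
t=12: arr=0 -> substrate=3 bound=4 product=8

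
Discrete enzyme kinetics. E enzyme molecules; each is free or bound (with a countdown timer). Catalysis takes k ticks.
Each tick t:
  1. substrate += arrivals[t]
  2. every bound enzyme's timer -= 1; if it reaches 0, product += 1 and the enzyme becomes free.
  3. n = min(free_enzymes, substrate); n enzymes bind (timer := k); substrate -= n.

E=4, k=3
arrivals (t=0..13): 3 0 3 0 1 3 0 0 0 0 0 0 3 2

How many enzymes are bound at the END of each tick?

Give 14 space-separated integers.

Answer: 3 3 4 3 4 4 4 3 2 0 0 0 3 4

Derivation:
t=0: arr=3 -> substrate=0 bound=3 product=0
t=1: arr=0 -> substrate=0 bound=3 product=0
t=2: arr=3 -> substrate=2 bound=4 product=0
t=3: arr=0 -> substrate=0 bound=3 product=3
t=4: arr=1 -> substrate=0 bound=4 product=3
t=5: arr=3 -> substrate=2 bound=4 product=4
t=6: arr=0 -> substrate=0 bound=4 product=6
t=7: arr=0 -> substrate=0 bound=3 product=7
t=8: arr=0 -> substrate=0 bound=2 product=8
t=9: arr=0 -> substrate=0 bound=0 product=10
t=10: arr=0 -> substrate=0 bound=0 product=10
t=11: arr=0 -> substrate=0 bound=0 product=10
t=12: arr=3 -> substrate=0 bound=3 product=10
t=13: arr=2 -> substrate=1 bound=4 product=10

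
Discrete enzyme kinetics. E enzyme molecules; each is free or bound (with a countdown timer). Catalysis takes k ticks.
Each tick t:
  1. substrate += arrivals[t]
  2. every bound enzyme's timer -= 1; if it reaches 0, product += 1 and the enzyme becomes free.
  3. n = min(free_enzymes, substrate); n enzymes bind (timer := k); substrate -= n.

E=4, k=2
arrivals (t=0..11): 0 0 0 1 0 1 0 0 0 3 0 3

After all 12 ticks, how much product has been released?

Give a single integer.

Answer: 5

Derivation:
t=0: arr=0 -> substrate=0 bound=0 product=0
t=1: arr=0 -> substrate=0 bound=0 product=0
t=2: arr=0 -> substrate=0 bound=0 product=0
t=3: arr=1 -> substrate=0 bound=1 product=0
t=4: arr=0 -> substrate=0 bound=1 product=0
t=5: arr=1 -> substrate=0 bound=1 product=1
t=6: arr=0 -> substrate=0 bound=1 product=1
t=7: arr=0 -> substrate=0 bound=0 product=2
t=8: arr=0 -> substrate=0 bound=0 product=2
t=9: arr=3 -> substrate=0 bound=3 product=2
t=10: arr=0 -> substrate=0 bound=3 product=2
t=11: arr=3 -> substrate=0 bound=3 product=5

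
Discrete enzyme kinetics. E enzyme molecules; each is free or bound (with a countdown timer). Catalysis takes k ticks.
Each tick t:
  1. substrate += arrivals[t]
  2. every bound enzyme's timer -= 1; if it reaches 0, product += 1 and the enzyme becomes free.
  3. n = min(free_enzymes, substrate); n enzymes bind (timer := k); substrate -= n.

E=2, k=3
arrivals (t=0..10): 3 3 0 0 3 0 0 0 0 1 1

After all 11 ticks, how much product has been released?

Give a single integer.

t=0: arr=3 -> substrate=1 bound=2 product=0
t=1: arr=3 -> substrate=4 bound=2 product=0
t=2: arr=0 -> substrate=4 bound=2 product=0
t=3: arr=0 -> substrate=2 bound=2 product=2
t=4: arr=3 -> substrate=5 bound=2 product=2
t=5: arr=0 -> substrate=5 bound=2 product=2
t=6: arr=0 -> substrate=3 bound=2 product=4
t=7: arr=0 -> substrate=3 bound=2 product=4
t=8: arr=0 -> substrate=3 bound=2 product=4
t=9: arr=1 -> substrate=2 bound=2 product=6
t=10: arr=1 -> substrate=3 bound=2 product=6

Answer: 6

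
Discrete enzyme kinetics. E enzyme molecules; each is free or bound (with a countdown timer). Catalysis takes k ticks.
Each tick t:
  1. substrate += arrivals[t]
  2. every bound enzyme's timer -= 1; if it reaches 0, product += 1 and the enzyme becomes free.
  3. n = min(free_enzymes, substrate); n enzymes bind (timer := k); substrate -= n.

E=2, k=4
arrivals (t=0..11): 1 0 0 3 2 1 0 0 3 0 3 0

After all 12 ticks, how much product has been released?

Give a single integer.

t=0: arr=1 -> substrate=0 bound=1 product=0
t=1: arr=0 -> substrate=0 bound=1 product=0
t=2: arr=0 -> substrate=0 bound=1 product=0
t=3: arr=3 -> substrate=2 bound=2 product=0
t=4: arr=2 -> substrate=3 bound=2 product=1
t=5: arr=1 -> substrate=4 bound=2 product=1
t=6: arr=0 -> substrate=4 bound=2 product=1
t=7: arr=0 -> substrate=3 bound=2 product=2
t=8: arr=3 -> substrate=5 bound=2 product=3
t=9: arr=0 -> substrate=5 bound=2 product=3
t=10: arr=3 -> substrate=8 bound=2 product=3
t=11: arr=0 -> substrate=7 bound=2 product=4

Answer: 4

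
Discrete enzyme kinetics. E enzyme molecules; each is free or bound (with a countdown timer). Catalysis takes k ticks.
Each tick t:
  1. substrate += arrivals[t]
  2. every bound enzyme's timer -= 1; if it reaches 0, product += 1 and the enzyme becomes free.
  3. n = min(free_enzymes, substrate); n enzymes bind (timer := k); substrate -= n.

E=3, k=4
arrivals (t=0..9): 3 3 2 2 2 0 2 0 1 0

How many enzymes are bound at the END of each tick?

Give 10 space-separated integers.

t=0: arr=3 -> substrate=0 bound=3 product=0
t=1: arr=3 -> substrate=3 bound=3 product=0
t=2: arr=2 -> substrate=5 bound=3 product=0
t=3: arr=2 -> substrate=7 bound=3 product=0
t=4: arr=2 -> substrate=6 bound=3 product=3
t=5: arr=0 -> substrate=6 bound=3 product=3
t=6: arr=2 -> substrate=8 bound=3 product=3
t=7: arr=0 -> substrate=8 bound=3 product=3
t=8: arr=1 -> substrate=6 bound=3 product=6
t=9: arr=0 -> substrate=6 bound=3 product=6

Answer: 3 3 3 3 3 3 3 3 3 3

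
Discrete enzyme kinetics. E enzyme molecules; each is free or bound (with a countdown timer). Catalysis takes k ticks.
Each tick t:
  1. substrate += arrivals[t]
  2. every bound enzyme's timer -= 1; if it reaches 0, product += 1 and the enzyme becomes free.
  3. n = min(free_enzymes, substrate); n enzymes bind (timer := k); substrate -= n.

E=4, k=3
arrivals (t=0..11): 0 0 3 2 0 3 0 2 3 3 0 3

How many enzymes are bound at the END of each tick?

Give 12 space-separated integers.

Answer: 0 0 3 4 4 4 4 4 4 4 4 4

Derivation:
t=0: arr=0 -> substrate=0 bound=0 product=0
t=1: arr=0 -> substrate=0 bound=0 product=0
t=2: arr=3 -> substrate=0 bound=3 product=0
t=3: arr=2 -> substrate=1 bound=4 product=0
t=4: arr=0 -> substrate=1 bound=4 product=0
t=5: arr=3 -> substrate=1 bound=4 product=3
t=6: arr=0 -> substrate=0 bound=4 product=4
t=7: arr=2 -> substrate=2 bound=4 product=4
t=8: arr=3 -> substrate=2 bound=4 product=7
t=9: arr=3 -> substrate=4 bound=4 product=8
t=10: arr=0 -> substrate=4 bound=4 product=8
t=11: arr=3 -> substrate=4 bound=4 product=11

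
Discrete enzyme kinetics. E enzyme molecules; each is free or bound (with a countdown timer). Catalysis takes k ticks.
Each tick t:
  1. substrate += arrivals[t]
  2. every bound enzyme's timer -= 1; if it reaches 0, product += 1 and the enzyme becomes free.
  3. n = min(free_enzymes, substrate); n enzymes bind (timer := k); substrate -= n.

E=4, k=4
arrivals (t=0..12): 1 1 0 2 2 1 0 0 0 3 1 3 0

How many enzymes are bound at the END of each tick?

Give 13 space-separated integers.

Answer: 1 2 2 4 4 4 4 3 2 4 4 4 4

Derivation:
t=0: arr=1 -> substrate=0 bound=1 product=0
t=1: arr=1 -> substrate=0 bound=2 product=0
t=2: arr=0 -> substrate=0 bound=2 product=0
t=3: arr=2 -> substrate=0 bound=4 product=0
t=4: arr=2 -> substrate=1 bound=4 product=1
t=5: arr=1 -> substrate=1 bound=4 product=2
t=6: arr=0 -> substrate=1 bound=4 product=2
t=7: arr=0 -> substrate=0 bound=3 product=4
t=8: arr=0 -> substrate=0 bound=2 product=5
t=9: arr=3 -> substrate=0 bound=4 product=6
t=10: arr=1 -> substrate=1 bound=4 product=6
t=11: arr=3 -> substrate=3 bound=4 product=7
t=12: arr=0 -> substrate=3 bound=4 product=7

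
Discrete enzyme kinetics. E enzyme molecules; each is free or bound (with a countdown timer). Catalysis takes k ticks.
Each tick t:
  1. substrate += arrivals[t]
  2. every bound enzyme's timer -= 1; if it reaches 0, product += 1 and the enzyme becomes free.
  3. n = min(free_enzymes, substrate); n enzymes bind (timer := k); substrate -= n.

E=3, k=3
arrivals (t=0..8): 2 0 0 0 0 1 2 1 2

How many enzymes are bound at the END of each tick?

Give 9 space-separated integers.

t=0: arr=2 -> substrate=0 bound=2 product=0
t=1: arr=0 -> substrate=0 bound=2 product=0
t=2: arr=0 -> substrate=0 bound=2 product=0
t=3: arr=0 -> substrate=0 bound=0 product=2
t=4: arr=0 -> substrate=0 bound=0 product=2
t=5: arr=1 -> substrate=0 bound=1 product=2
t=6: arr=2 -> substrate=0 bound=3 product=2
t=7: arr=1 -> substrate=1 bound=3 product=2
t=8: arr=2 -> substrate=2 bound=3 product=3

Answer: 2 2 2 0 0 1 3 3 3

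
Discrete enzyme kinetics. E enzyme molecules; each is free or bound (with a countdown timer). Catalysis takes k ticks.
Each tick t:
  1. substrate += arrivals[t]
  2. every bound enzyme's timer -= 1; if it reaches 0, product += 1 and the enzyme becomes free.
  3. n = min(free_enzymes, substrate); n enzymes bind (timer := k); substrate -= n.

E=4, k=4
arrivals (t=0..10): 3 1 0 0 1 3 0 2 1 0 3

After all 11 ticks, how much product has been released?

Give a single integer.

Answer: 8

Derivation:
t=0: arr=3 -> substrate=0 bound=3 product=0
t=1: arr=1 -> substrate=0 bound=4 product=0
t=2: arr=0 -> substrate=0 bound=4 product=0
t=3: arr=0 -> substrate=0 bound=4 product=0
t=4: arr=1 -> substrate=0 bound=2 product=3
t=5: arr=3 -> substrate=0 bound=4 product=4
t=6: arr=0 -> substrate=0 bound=4 product=4
t=7: arr=2 -> substrate=2 bound=4 product=4
t=8: arr=1 -> substrate=2 bound=4 product=5
t=9: arr=0 -> substrate=0 bound=3 product=8
t=10: arr=3 -> substrate=2 bound=4 product=8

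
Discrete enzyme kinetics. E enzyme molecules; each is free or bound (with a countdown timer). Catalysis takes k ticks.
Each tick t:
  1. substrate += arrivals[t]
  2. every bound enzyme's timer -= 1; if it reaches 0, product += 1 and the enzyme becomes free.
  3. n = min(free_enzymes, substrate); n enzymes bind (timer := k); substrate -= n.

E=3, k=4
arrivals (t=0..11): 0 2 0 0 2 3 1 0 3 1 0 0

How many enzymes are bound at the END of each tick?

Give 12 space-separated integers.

t=0: arr=0 -> substrate=0 bound=0 product=0
t=1: arr=2 -> substrate=0 bound=2 product=0
t=2: arr=0 -> substrate=0 bound=2 product=0
t=3: arr=0 -> substrate=0 bound=2 product=0
t=4: arr=2 -> substrate=1 bound=3 product=0
t=5: arr=3 -> substrate=2 bound=3 product=2
t=6: arr=1 -> substrate=3 bound=3 product=2
t=7: arr=0 -> substrate=3 bound=3 product=2
t=8: arr=3 -> substrate=5 bound=3 product=3
t=9: arr=1 -> substrate=4 bound=3 product=5
t=10: arr=0 -> substrate=4 bound=3 product=5
t=11: arr=0 -> substrate=4 bound=3 product=5

Answer: 0 2 2 2 3 3 3 3 3 3 3 3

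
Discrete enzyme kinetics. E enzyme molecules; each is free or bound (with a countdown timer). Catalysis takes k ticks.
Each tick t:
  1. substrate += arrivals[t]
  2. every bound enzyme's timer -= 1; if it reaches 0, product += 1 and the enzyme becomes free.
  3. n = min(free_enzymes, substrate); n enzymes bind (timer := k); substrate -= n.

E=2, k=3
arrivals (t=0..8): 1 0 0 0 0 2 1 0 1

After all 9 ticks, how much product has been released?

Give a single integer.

Answer: 3

Derivation:
t=0: arr=1 -> substrate=0 bound=1 product=0
t=1: arr=0 -> substrate=0 bound=1 product=0
t=2: arr=0 -> substrate=0 bound=1 product=0
t=3: arr=0 -> substrate=0 bound=0 product=1
t=4: arr=0 -> substrate=0 bound=0 product=1
t=5: arr=2 -> substrate=0 bound=2 product=1
t=6: arr=1 -> substrate=1 bound=2 product=1
t=7: arr=0 -> substrate=1 bound=2 product=1
t=8: arr=1 -> substrate=0 bound=2 product=3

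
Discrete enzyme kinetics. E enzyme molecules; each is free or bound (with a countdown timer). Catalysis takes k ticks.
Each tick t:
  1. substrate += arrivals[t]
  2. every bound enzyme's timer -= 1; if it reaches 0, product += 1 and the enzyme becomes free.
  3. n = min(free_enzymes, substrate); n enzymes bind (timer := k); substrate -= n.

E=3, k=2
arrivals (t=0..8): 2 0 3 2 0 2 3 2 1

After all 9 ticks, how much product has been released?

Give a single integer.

Answer: 10

Derivation:
t=0: arr=2 -> substrate=0 bound=2 product=0
t=1: arr=0 -> substrate=0 bound=2 product=0
t=2: arr=3 -> substrate=0 bound=3 product=2
t=3: arr=2 -> substrate=2 bound=3 product=2
t=4: arr=0 -> substrate=0 bound=2 product=5
t=5: arr=2 -> substrate=1 bound=3 product=5
t=6: arr=3 -> substrate=2 bound=3 product=7
t=7: arr=2 -> substrate=3 bound=3 product=8
t=8: arr=1 -> substrate=2 bound=3 product=10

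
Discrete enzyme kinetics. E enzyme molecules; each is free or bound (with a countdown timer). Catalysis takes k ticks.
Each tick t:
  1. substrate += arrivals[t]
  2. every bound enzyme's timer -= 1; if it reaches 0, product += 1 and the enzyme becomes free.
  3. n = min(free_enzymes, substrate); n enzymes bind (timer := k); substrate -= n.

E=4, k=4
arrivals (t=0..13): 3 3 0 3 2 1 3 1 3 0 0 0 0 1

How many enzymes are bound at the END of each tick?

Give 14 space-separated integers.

Answer: 3 4 4 4 4 4 4 4 4 4 4 4 4 4

Derivation:
t=0: arr=3 -> substrate=0 bound=3 product=0
t=1: arr=3 -> substrate=2 bound=4 product=0
t=2: arr=0 -> substrate=2 bound=4 product=0
t=3: arr=3 -> substrate=5 bound=4 product=0
t=4: arr=2 -> substrate=4 bound=4 product=3
t=5: arr=1 -> substrate=4 bound=4 product=4
t=6: arr=3 -> substrate=7 bound=4 product=4
t=7: arr=1 -> substrate=8 bound=4 product=4
t=8: arr=3 -> substrate=8 bound=4 product=7
t=9: arr=0 -> substrate=7 bound=4 product=8
t=10: arr=0 -> substrate=7 bound=4 product=8
t=11: arr=0 -> substrate=7 bound=4 product=8
t=12: arr=0 -> substrate=4 bound=4 product=11
t=13: arr=1 -> substrate=4 bound=4 product=12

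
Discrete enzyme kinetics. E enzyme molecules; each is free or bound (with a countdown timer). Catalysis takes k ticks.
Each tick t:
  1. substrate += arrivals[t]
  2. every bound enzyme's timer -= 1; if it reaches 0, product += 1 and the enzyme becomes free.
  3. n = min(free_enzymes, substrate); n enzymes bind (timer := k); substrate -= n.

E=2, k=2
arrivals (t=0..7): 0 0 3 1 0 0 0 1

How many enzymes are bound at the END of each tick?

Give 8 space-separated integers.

t=0: arr=0 -> substrate=0 bound=0 product=0
t=1: arr=0 -> substrate=0 bound=0 product=0
t=2: arr=3 -> substrate=1 bound=2 product=0
t=3: arr=1 -> substrate=2 bound=2 product=0
t=4: arr=0 -> substrate=0 bound=2 product=2
t=5: arr=0 -> substrate=0 bound=2 product=2
t=6: arr=0 -> substrate=0 bound=0 product=4
t=7: arr=1 -> substrate=0 bound=1 product=4

Answer: 0 0 2 2 2 2 0 1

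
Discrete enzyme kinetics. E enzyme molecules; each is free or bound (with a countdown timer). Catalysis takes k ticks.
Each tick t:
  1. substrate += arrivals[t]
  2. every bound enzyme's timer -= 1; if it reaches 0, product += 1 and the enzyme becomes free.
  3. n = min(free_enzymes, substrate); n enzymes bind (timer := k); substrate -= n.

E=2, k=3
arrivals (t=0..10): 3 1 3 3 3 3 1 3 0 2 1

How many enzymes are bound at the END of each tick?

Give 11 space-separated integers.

t=0: arr=3 -> substrate=1 bound=2 product=0
t=1: arr=1 -> substrate=2 bound=2 product=0
t=2: arr=3 -> substrate=5 bound=2 product=0
t=3: arr=3 -> substrate=6 bound=2 product=2
t=4: arr=3 -> substrate=9 bound=2 product=2
t=5: arr=3 -> substrate=12 bound=2 product=2
t=6: arr=1 -> substrate=11 bound=2 product=4
t=7: arr=3 -> substrate=14 bound=2 product=4
t=8: arr=0 -> substrate=14 bound=2 product=4
t=9: arr=2 -> substrate=14 bound=2 product=6
t=10: arr=1 -> substrate=15 bound=2 product=6

Answer: 2 2 2 2 2 2 2 2 2 2 2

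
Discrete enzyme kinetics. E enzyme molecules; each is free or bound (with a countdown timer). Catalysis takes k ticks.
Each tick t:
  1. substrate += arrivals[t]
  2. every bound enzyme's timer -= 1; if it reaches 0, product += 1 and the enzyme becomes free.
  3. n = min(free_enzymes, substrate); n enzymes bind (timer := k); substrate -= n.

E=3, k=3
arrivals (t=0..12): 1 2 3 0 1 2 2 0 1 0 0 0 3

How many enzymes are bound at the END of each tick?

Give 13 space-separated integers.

t=0: arr=1 -> substrate=0 bound=1 product=0
t=1: arr=2 -> substrate=0 bound=3 product=0
t=2: arr=3 -> substrate=3 bound=3 product=0
t=3: arr=0 -> substrate=2 bound=3 product=1
t=4: arr=1 -> substrate=1 bound=3 product=3
t=5: arr=2 -> substrate=3 bound=3 product=3
t=6: arr=2 -> substrate=4 bound=3 product=4
t=7: arr=0 -> substrate=2 bound=3 product=6
t=8: arr=1 -> substrate=3 bound=3 product=6
t=9: arr=0 -> substrate=2 bound=3 product=7
t=10: arr=0 -> substrate=0 bound=3 product=9
t=11: arr=0 -> substrate=0 bound=3 product=9
t=12: arr=3 -> substrate=2 bound=3 product=10

Answer: 1 3 3 3 3 3 3 3 3 3 3 3 3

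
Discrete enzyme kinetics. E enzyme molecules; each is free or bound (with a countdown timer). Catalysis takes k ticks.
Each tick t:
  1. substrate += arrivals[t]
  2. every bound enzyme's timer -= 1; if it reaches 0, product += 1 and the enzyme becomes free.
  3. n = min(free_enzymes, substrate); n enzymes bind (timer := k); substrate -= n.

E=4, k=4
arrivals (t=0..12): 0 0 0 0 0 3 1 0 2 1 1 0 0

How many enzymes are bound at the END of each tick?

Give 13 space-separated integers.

Answer: 0 0 0 0 0 3 4 4 4 4 4 4 4

Derivation:
t=0: arr=0 -> substrate=0 bound=0 product=0
t=1: arr=0 -> substrate=0 bound=0 product=0
t=2: arr=0 -> substrate=0 bound=0 product=0
t=3: arr=0 -> substrate=0 bound=0 product=0
t=4: arr=0 -> substrate=0 bound=0 product=0
t=5: arr=3 -> substrate=0 bound=3 product=0
t=6: arr=1 -> substrate=0 bound=4 product=0
t=7: arr=0 -> substrate=0 bound=4 product=0
t=8: arr=2 -> substrate=2 bound=4 product=0
t=9: arr=1 -> substrate=0 bound=4 product=3
t=10: arr=1 -> substrate=0 bound=4 product=4
t=11: arr=0 -> substrate=0 bound=4 product=4
t=12: arr=0 -> substrate=0 bound=4 product=4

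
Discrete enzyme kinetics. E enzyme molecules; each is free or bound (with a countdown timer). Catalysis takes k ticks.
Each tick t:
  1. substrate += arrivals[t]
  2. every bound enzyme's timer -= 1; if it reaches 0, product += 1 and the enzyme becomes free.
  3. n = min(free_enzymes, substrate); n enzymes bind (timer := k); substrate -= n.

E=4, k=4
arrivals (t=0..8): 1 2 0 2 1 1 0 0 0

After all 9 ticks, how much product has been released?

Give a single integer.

Answer: 5

Derivation:
t=0: arr=1 -> substrate=0 bound=1 product=0
t=1: arr=2 -> substrate=0 bound=3 product=0
t=2: arr=0 -> substrate=0 bound=3 product=0
t=3: arr=2 -> substrate=1 bound=4 product=0
t=4: arr=1 -> substrate=1 bound=4 product=1
t=5: arr=1 -> substrate=0 bound=4 product=3
t=6: arr=0 -> substrate=0 bound=4 product=3
t=7: arr=0 -> substrate=0 bound=3 product=4
t=8: arr=0 -> substrate=0 bound=2 product=5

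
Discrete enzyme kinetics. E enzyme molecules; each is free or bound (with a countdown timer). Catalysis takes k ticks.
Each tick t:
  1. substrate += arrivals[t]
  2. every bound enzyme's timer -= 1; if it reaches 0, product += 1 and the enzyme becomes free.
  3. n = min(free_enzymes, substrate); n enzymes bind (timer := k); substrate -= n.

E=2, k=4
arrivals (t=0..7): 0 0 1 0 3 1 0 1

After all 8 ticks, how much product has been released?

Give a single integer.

Answer: 1

Derivation:
t=0: arr=0 -> substrate=0 bound=0 product=0
t=1: arr=0 -> substrate=0 bound=0 product=0
t=2: arr=1 -> substrate=0 bound=1 product=0
t=3: arr=0 -> substrate=0 bound=1 product=0
t=4: arr=3 -> substrate=2 bound=2 product=0
t=5: arr=1 -> substrate=3 bound=2 product=0
t=6: arr=0 -> substrate=2 bound=2 product=1
t=7: arr=1 -> substrate=3 bound=2 product=1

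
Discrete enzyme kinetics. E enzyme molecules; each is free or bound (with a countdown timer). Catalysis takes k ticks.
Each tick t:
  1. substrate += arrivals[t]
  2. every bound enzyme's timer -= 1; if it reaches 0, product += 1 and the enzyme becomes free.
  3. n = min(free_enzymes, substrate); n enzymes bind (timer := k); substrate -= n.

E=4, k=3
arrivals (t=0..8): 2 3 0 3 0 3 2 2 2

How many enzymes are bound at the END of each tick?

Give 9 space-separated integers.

t=0: arr=2 -> substrate=0 bound=2 product=0
t=1: arr=3 -> substrate=1 bound=4 product=0
t=2: arr=0 -> substrate=1 bound=4 product=0
t=3: arr=3 -> substrate=2 bound=4 product=2
t=4: arr=0 -> substrate=0 bound=4 product=4
t=5: arr=3 -> substrate=3 bound=4 product=4
t=6: arr=2 -> substrate=3 bound=4 product=6
t=7: arr=2 -> substrate=3 bound=4 product=8
t=8: arr=2 -> substrate=5 bound=4 product=8

Answer: 2 4 4 4 4 4 4 4 4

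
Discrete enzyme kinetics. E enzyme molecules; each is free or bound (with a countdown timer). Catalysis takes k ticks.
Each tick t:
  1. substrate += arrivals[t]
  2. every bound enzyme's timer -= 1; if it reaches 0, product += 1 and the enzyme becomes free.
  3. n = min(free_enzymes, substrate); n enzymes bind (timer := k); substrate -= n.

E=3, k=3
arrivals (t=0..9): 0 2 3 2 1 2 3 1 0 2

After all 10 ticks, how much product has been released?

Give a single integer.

Answer: 6

Derivation:
t=0: arr=0 -> substrate=0 bound=0 product=0
t=1: arr=2 -> substrate=0 bound=2 product=0
t=2: arr=3 -> substrate=2 bound=3 product=0
t=3: arr=2 -> substrate=4 bound=3 product=0
t=4: arr=1 -> substrate=3 bound=3 product=2
t=5: arr=2 -> substrate=4 bound=3 product=3
t=6: arr=3 -> substrate=7 bound=3 product=3
t=7: arr=1 -> substrate=6 bound=3 product=5
t=8: arr=0 -> substrate=5 bound=3 product=6
t=9: arr=2 -> substrate=7 bound=3 product=6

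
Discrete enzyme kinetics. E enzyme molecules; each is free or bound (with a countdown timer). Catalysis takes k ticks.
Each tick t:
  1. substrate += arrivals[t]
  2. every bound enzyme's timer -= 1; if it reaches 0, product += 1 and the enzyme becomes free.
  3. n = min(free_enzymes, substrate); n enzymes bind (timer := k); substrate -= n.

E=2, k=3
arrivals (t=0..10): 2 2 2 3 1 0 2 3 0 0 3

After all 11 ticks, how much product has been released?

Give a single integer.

Answer: 6

Derivation:
t=0: arr=2 -> substrate=0 bound=2 product=0
t=1: arr=2 -> substrate=2 bound=2 product=0
t=2: arr=2 -> substrate=4 bound=2 product=0
t=3: arr=3 -> substrate=5 bound=2 product=2
t=4: arr=1 -> substrate=6 bound=2 product=2
t=5: arr=0 -> substrate=6 bound=2 product=2
t=6: arr=2 -> substrate=6 bound=2 product=4
t=7: arr=3 -> substrate=9 bound=2 product=4
t=8: arr=0 -> substrate=9 bound=2 product=4
t=9: arr=0 -> substrate=7 bound=2 product=6
t=10: arr=3 -> substrate=10 bound=2 product=6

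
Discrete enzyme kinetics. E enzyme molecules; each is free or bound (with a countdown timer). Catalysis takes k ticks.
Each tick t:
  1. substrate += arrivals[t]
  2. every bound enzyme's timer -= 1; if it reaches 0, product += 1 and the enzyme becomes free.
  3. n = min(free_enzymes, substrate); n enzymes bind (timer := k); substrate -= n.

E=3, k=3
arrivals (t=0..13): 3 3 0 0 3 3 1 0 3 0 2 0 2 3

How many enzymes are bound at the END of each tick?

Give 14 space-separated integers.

Answer: 3 3 3 3 3 3 3 3 3 3 3 3 3 3

Derivation:
t=0: arr=3 -> substrate=0 bound=3 product=0
t=1: arr=3 -> substrate=3 bound=3 product=0
t=2: arr=0 -> substrate=3 bound=3 product=0
t=3: arr=0 -> substrate=0 bound=3 product=3
t=4: arr=3 -> substrate=3 bound=3 product=3
t=5: arr=3 -> substrate=6 bound=3 product=3
t=6: arr=1 -> substrate=4 bound=3 product=6
t=7: arr=0 -> substrate=4 bound=3 product=6
t=8: arr=3 -> substrate=7 bound=3 product=6
t=9: arr=0 -> substrate=4 bound=3 product=9
t=10: arr=2 -> substrate=6 bound=3 product=9
t=11: arr=0 -> substrate=6 bound=3 product=9
t=12: arr=2 -> substrate=5 bound=3 product=12
t=13: arr=3 -> substrate=8 bound=3 product=12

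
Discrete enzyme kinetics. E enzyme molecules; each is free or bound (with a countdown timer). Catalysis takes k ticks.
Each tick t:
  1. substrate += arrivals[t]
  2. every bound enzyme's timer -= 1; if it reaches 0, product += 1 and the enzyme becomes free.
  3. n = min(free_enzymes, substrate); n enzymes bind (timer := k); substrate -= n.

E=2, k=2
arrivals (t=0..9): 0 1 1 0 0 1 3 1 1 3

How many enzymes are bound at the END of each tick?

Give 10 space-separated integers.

t=0: arr=0 -> substrate=0 bound=0 product=0
t=1: arr=1 -> substrate=0 bound=1 product=0
t=2: arr=1 -> substrate=0 bound=2 product=0
t=3: arr=0 -> substrate=0 bound=1 product=1
t=4: arr=0 -> substrate=0 bound=0 product=2
t=5: arr=1 -> substrate=0 bound=1 product=2
t=6: arr=3 -> substrate=2 bound=2 product=2
t=7: arr=1 -> substrate=2 bound=2 product=3
t=8: arr=1 -> substrate=2 bound=2 product=4
t=9: arr=3 -> substrate=4 bound=2 product=5

Answer: 0 1 2 1 0 1 2 2 2 2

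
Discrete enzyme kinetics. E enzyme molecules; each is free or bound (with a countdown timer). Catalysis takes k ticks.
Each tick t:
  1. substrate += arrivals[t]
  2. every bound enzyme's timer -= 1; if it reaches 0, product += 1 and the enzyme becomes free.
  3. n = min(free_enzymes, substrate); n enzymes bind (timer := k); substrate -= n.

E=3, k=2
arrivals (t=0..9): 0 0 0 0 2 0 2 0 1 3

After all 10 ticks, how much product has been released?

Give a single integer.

t=0: arr=0 -> substrate=0 bound=0 product=0
t=1: arr=0 -> substrate=0 bound=0 product=0
t=2: arr=0 -> substrate=0 bound=0 product=0
t=3: arr=0 -> substrate=0 bound=0 product=0
t=4: arr=2 -> substrate=0 bound=2 product=0
t=5: arr=0 -> substrate=0 bound=2 product=0
t=6: arr=2 -> substrate=0 bound=2 product=2
t=7: arr=0 -> substrate=0 bound=2 product=2
t=8: arr=1 -> substrate=0 bound=1 product=4
t=9: arr=3 -> substrate=1 bound=3 product=4

Answer: 4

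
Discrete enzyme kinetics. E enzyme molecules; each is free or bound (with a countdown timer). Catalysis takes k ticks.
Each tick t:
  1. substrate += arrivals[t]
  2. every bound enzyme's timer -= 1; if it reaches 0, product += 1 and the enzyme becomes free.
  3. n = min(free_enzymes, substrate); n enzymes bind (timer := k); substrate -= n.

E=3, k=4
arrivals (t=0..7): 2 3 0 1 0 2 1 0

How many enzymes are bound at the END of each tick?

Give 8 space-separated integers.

t=0: arr=2 -> substrate=0 bound=2 product=0
t=1: arr=3 -> substrate=2 bound=3 product=0
t=2: arr=0 -> substrate=2 bound=3 product=0
t=3: arr=1 -> substrate=3 bound=3 product=0
t=4: arr=0 -> substrate=1 bound=3 product=2
t=5: arr=2 -> substrate=2 bound=3 product=3
t=6: arr=1 -> substrate=3 bound=3 product=3
t=7: arr=0 -> substrate=3 bound=3 product=3

Answer: 2 3 3 3 3 3 3 3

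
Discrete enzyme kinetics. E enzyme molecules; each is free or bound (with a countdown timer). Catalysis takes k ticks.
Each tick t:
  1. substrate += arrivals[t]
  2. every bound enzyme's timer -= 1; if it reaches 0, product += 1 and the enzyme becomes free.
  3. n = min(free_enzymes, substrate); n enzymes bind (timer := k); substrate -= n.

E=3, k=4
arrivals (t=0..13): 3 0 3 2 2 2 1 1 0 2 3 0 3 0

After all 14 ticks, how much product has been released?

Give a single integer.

t=0: arr=3 -> substrate=0 bound=3 product=0
t=1: arr=0 -> substrate=0 bound=3 product=0
t=2: arr=3 -> substrate=3 bound=3 product=0
t=3: arr=2 -> substrate=5 bound=3 product=0
t=4: arr=2 -> substrate=4 bound=3 product=3
t=5: arr=2 -> substrate=6 bound=3 product=3
t=6: arr=1 -> substrate=7 bound=3 product=3
t=7: arr=1 -> substrate=8 bound=3 product=3
t=8: arr=0 -> substrate=5 bound=3 product=6
t=9: arr=2 -> substrate=7 bound=3 product=6
t=10: arr=3 -> substrate=10 bound=3 product=6
t=11: arr=0 -> substrate=10 bound=3 product=6
t=12: arr=3 -> substrate=10 bound=3 product=9
t=13: arr=0 -> substrate=10 bound=3 product=9

Answer: 9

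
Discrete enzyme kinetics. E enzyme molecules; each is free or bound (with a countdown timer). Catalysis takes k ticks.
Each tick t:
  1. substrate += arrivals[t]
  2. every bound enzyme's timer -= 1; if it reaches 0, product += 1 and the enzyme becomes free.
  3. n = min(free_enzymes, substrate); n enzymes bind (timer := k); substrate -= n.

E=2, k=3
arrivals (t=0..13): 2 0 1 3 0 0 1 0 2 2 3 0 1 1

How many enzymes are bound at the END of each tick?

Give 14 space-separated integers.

Answer: 2 2 2 2 2 2 2 2 2 2 2 2 2 2

Derivation:
t=0: arr=2 -> substrate=0 bound=2 product=0
t=1: arr=0 -> substrate=0 bound=2 product=0
t=2: arr=1 -> substrate=1 bound=2 product=0
t=3: arr=3 -> substrate=2 bound=2 product=2
t=4: arr=0 -> substrate=2 bound=2 product=2
t=5: arr=0 -> substrate=2 bound=2 product=2
t=6: arr=1 -> substrate=1 bound=2 product=4
t=7: arr=0 -> substrate=1 bound=2 product=4
t=8: arr=2 -> substrate=3 bound=2 product=4
t=9: arr=2 -> substrate=3 bound=2 product=6
t=10: arr=3 -> substrate=6 bound=2 product=6
t=11: arr=0 -> substrate=6 bound=2 product=6
t=12: arr=1 -> substrate=5 bound=2 product=8
t=13: arr=1 -> substrate=6 bound=2 product=8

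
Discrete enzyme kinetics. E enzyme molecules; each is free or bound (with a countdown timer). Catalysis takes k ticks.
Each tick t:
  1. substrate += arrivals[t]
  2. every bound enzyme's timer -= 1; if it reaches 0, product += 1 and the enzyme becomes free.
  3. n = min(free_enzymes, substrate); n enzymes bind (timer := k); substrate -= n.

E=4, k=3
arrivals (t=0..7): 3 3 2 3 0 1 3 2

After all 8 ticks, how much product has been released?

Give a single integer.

t=0: arr=3 -> substrate=0 bound=3 product=0
t=1: arr=3 -> substrate=2 bound=4 product=0
t=2: arr=2 -> substrate=4 bound=4 product=0
t=3: arr=3 -> substrate=4 bound=4 product=3
t=4: arr=0 -> substrate=3 bound=4 product=4
t=5: arr=1 -> substrate=4 bound=4 product=4
t=6: arr=3 -> substrate=4 bound=4 product=7
t=7: arr=2 -> substrate=5 bound=4 product=8

Answer: 8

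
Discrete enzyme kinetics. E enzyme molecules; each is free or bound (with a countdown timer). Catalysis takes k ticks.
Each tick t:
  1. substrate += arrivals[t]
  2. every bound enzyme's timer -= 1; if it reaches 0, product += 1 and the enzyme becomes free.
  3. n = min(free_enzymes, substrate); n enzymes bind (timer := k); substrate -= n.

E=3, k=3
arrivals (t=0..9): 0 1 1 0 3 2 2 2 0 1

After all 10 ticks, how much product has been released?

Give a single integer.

t=0: arr=0 -> substrate=0 bound=0 product=0
t=1: arr=1 -> substrate=0 bound=1 product=0
t=2: arr=1 -> substrate=0 bound=2 product=0
t=3: arr=0 -> substrate=0 bound=2 product=0
t=4: arr=3 -> substrate=1 bound=3 product=1
t=5: arr=2 -> substrate=2 bound=3 product=2
t=6: arr=2 -> substrate=4 bound=3 product=2
t=7: arr=2 -> substrate=4 bound=3 product=4
t=8: arr=0 -> substrate=3 bound=3 product=5
t=9: arr=1 -> substrate=4 bound=3 product=5

Answer: 5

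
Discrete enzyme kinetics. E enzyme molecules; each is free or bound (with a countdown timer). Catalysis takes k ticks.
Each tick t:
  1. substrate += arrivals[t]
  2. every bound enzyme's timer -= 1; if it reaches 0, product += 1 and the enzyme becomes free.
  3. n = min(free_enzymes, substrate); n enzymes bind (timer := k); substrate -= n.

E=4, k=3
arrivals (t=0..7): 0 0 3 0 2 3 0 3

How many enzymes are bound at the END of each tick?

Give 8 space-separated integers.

t=0: arr=0 -> substrate=0 bound=0 product=0
t=1: arr=0 -> substrate=0 bound=0 product=0
t=2: arr=3 -> substrate=0 bound=3 product=0
t=3: arr=0 -> substrate=0 bound=3 product=0
t=4: arr=2 -> substrate=1 bound=4 product=0
t=5: arr=3 -> substrate=1 bound=4 product=3
t=6: arr=0 -> substrate=1 bound=4 product=3
t=7: arr=3 -> substrate=3 bound=4 product=4

Answer: 0 0 3 3 4 4 4 4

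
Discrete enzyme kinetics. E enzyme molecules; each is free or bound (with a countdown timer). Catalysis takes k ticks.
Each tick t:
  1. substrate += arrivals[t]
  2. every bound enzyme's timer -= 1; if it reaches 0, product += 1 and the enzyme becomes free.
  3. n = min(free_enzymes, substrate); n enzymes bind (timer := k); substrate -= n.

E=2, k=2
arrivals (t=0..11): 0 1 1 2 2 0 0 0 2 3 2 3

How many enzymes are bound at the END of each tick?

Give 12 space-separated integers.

t=0: arr=0 -> substrate=0 bound=0 product=0
t=1: arr=1 -> substrate=0 bound=1 product=0
t=2: arr=1 -> substrate=0 bound=2 product=0
t=3: arr=2 -> substrate=1 bound=2 product=1
t=4: arr=2 -> substrate=2 bound=2 product=2
t=5: arr=0 -> substrate=1 bound=2 product=3
t=6: arr=0 -> substrate=0 bound=2 product=4
t=7: arr=0 -> substrate=0 bound=1 product=5
t=8: arr=2 -> substrate=0 bound=2 product=6
t=9: arr=3 -> substrate=3 bound=2 product=6
t=10: arr=2 -> substrate=3 bound=2 product=8
t=11: arr=3 -> substrate=6 bound=2 product=8

Answer: 0 1 2 2 2 2 2 1 2 2 2 2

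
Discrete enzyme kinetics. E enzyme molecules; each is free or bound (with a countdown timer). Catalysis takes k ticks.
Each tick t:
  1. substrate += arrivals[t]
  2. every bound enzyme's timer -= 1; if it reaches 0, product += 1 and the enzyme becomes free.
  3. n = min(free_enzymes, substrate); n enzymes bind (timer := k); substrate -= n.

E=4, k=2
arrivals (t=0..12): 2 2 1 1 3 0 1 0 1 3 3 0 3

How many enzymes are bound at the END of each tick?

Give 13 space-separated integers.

Answer: 2 4 3 2 4 3 1 1 1 4 4 3 4

Derivation:
t=0: arr=2 -> substrate=0 bound=2 product=0
t=1: arr=2 -> substrate=0 bound=4 product=0
t=2: arr=1 -> substrate=0 bound=3 product=2
t=3: arr=1 -> substrate=0 bound=2 product=4
t=4: arr=3 -> substrate=0 bound=4 product=5
t=5: arr=0 -> substrate=0 bound=3 product=6
t=6: arr=1 -> substrate=0 bound=1 product=9
t=7: arr=0 -> substrate=0 bound=1 product=9
t=8: arr=1 -> substrate=0 bound=1 product=10
t=9: arr=3 -> substrate=0 bound=4 product=10
t=10: arr=3 -> substrate=2 bound=4 product=11
t=11: arr=0 -> substrate=0 bound=3 product=14
t=12: arr=3 -> substrate=1 bound=4 product=15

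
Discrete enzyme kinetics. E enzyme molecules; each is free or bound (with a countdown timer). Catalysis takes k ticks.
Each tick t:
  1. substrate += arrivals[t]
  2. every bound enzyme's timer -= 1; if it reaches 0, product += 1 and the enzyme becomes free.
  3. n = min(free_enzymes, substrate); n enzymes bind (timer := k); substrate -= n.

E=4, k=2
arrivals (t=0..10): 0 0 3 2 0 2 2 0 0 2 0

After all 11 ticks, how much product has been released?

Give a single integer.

t=0: arr=0 -> substrate=0 bound=0 product=0
t=1: arr=0 -> substrate=0 bound=0 product=0
t=2: arr=3 -> substrate=0 bound=3 product=0
t=3: arr=2 -> substrate=1 bound=4 product=0
t=4: arr=0 -> substrate=0 bound=2 product=3
t=5: arr=2 -> substrate=0 bound=3 product=4
t=6: arr=2 -> substrate=0 bound=4 product=5
t=7: arr=0 -> substrate=0 bound=2 product=7
t=8: arr=0 -> substrate=0 bound=0 product=9
t=9: arr=2 -> substrate=0 bound=2 product=9
t=10: arr=0 -> substrate=0 bound=2 product=9

Answer: 9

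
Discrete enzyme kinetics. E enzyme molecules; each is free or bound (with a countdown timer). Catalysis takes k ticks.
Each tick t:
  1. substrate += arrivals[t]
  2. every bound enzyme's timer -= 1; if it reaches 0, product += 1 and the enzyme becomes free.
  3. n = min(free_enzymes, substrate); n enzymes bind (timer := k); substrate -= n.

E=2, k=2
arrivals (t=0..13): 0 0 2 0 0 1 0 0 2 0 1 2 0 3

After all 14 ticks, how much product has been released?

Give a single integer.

t=0: arr=0 -> substrate=0 bound=0 product=0
t=1: arr=0 -> substrate=0 bound=0 product=0
t=2: arr=2 -> substrate=0 bound=2 product=0
t=3: arr=0 -> substrate=0 bound=2 product=0
t=4: arr=0 -> substrate=0 bound=0 product=2
t=5: arr=1 -> substrate=0 bound=1 product=2
t=6: arr=0 -> substrate=0 bound=1 product=2
t=7: arr=0 -> substrate=0 bound=0 product=3
t=8: arr=2 -> substrate=0 bound=2 product=3
t=9: arr=0 -> substrate=0 bound=2 product=3
t=10: arr=1 -> substrate=0 bound=1 product=5
t=11: arr=2 -> substrate=1 bound=2 product=5
t=12: arr=0 -> substrate=0 bound=2 product=6
t=13: arr=3 -> substrate=2 bound=2 product=7

Answer: 7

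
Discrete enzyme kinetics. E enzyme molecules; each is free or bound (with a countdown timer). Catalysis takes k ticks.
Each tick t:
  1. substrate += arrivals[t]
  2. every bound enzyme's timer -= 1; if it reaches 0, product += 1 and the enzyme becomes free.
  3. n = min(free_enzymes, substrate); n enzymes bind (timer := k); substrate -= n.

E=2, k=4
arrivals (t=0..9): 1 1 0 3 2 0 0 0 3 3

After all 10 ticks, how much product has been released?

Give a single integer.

Answer: 4

Derivation:
t=0: arr=1 -> substrate=0 bound=1 product=0
t=1: arr=1 -> substrate=0 bound=2 product=0
t=2: arr=0 -> substrate=0 bound=2 product=0
t=3: arr=3 -> substrate=3 bound=2 product=0
t=4: arr=2 -> substrate=4 bound=2 product=1
t=5: arr=0 -> substrate=3 bound=2 product=2
t=6: arr=0 -> substrate=3 bound=2 product=2
t=7: arr=0 -> substrate=3 bound=2 product=2
t=8: arr=3 -> substrate=5 bound=2 product=3
t=9: arr=3 -> substrate=7 bound=2 product=4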